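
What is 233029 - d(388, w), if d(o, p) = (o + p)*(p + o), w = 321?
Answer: -269652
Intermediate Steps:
d(o, p) = (o + p)² (d(o, p) = (o + p)*(o + p) = (o + p)²)
233029 - d(388, w) = 233029 - (388 + 321)² = 233029 - 1*709² = 233029 - 1*502681 = 233029 - 502681 = -269652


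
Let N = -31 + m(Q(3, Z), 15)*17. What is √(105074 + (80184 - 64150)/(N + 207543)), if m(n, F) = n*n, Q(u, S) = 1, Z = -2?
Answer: 2*√1131340098494305/207529 ≈ 324.15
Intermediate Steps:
m(n, F) = n²
N = -14 (N = -31 + 1²*17 = -31 + 1*17 = -31 + 17 = -14)
√(105074 + (80184 - 64150)/(N + 207543)) = √(105074 + (80184 - 64150)/(-14 + 207543)) = √(105074 + 16034/207529) = √(21805918180/207529) = 2*√1131340098494305/207529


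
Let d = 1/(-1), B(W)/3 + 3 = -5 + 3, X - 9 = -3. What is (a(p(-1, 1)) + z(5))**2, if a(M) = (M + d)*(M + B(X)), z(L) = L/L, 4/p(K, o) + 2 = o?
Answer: 9216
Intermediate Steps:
X = 6 (X = 9 - 3 = 6)
p(K, o) = 4/(-2 + o)
B(W) = -15 (B(W) = -9 + 3*(-5 + 3) = -9 + 3*(-2) = -9 - 6 = -15)
d = -1
z(L) = 1
a(M) = (-1 + M)*(-15 + M) (a(M) = (M - 1)*(M - 15) = (-1 + M)*(-15 + M))
(a(p(-1, 1)) + z(5))**2 = ((15 + (4/(-2 + 1))**2 - 64/(-2 + 1)) + 1)**2 = ((15 + (4/(-1))**2 - 64/(-1)) + 1)**2 = ((15 + (4*(-1))**2 - 64*(-1)) + 1)**2 = ((15 + (-4)**2 - 16*(-4)) + 1)**2 = ((15 + 16 + 64) + 1)**2 = (95 + 1)**2 = 96**2 = 9216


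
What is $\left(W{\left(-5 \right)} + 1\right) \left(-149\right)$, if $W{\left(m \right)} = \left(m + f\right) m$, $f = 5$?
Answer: $-149$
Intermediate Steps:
$W{\left(m \right)} = m \left(5 + m\right)$ ($W{\left(m \right)} = \left(m + 5\right) m = \left(5 + m\right) m = m \left(5 + m\right)$)
$\left(W{\left(-5 \right)} + 1\right) \left(-149\right) = \left(- 5 \left(5 - 5\right) + 1\right) \left(-149\right) = \left(\left(-5\right) 0 + 1\right) \left(-149\right) = \left(0 + 1\right) \left(-149\right) = 1 \left(-149\right) = -149$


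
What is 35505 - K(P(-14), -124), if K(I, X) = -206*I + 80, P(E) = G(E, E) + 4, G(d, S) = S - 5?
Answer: 32335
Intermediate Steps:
G(d, S) = -5 + S
P(E) = -1 + E (P(E) = (-5 + E) + 4 = -1 + E)
K(I, X) = 80 - 206*I
35505 - K(P(-14), -124) = 35505 - (80 - 206*(-1 - 14)) = 35505 - (80 - 206*(-15)) = 35505 - (80 + 3090) = 35505 - 1*3170 = 35505 - 3170 = 32335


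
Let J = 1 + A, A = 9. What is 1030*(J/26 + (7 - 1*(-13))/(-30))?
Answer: -11330/39 ≈ -290.51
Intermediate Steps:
J = 10 (J = 1 + 9 = 10)
1030*(J/26 + (7 - 1*(-13))/(-30)) = 1030*(10/26 + (7 - 1*(-13))/(-30)) = 1030*(10*(1/26) + (7 + 13)*(-1/30)) = 1030*(5/13 + 20*(-1/30)) = 1030*(5/13 - ⅔) = 1030*(-11/39) = -11330/39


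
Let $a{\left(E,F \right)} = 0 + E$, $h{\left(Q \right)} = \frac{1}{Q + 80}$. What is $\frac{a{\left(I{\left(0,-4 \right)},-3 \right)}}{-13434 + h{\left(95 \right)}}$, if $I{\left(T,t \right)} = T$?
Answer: $0$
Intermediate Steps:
$h{\left(Q \right)} = \frac{1}{80 + Q}$
$a{\left(E,F \right)} = E$
$\frac{a{\left(I{\left(0,-4 \right)},-3 \right)}}{-13434 + h{\left(95 \right)}} = \frac{1}{-13434 + \frac{1}{80 + 95}} \cdot 0 = \frac{1}{-13434 + \frac{1}{175}} \cdot 0 = \frac{1}{- \frac{2350949}{175}} \cdot 0 = \left(- \frac{175}{2350949}\right) 0 = 0$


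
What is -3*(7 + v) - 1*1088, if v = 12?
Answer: -1145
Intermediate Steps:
-3*(7 + v) - 1*1088 = -3*(7 + 12) - 1*1088 = -3*19 - 1088 = -57 - 1088 = -1145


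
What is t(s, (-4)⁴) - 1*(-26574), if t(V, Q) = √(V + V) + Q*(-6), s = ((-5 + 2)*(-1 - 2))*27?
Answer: 25038 + 9*√6 ≈ 25060.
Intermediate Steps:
s = 243 (s = -3*(-3)*27 = 9*27 = 243)
t(V, Q) = -6*Q + √2*√V (t(V, Q) = √(2*V) - 6*Q = √2*√V - 6*Q = -6*Q + √2*√V)
t(s, (-4)⁴) - 1*(-26574) = (-6*(-4)⁴ + √2*√243) - 1*(-26574) = (-6*256 + √2*(9*√3)) + 26574 = (-1536 + 9*√6) + 26574 = 25038 + 9*√6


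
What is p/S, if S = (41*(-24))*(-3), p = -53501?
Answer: -53501/2952 ≈ -18.124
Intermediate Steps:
S = 2952 (S = -984*(-3) = 2952)
p/S = -53501/2952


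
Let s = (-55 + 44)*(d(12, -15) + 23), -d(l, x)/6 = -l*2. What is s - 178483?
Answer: -180320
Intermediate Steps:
d(l, x) = 12*l (d(l, x) = -6*(-l)*2 = -(-12)*l = 12*l)
s = -1837 (s = (-55 + 44)*(12*12 + 23) = -11*(144 + 23) = -11*167 = -1837)
s - 178483 = -1837 - 178483 = -180320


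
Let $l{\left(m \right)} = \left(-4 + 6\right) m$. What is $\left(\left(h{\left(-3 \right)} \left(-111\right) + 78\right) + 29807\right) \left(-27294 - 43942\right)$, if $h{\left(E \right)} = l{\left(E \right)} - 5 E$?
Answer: $-2057723096$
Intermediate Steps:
$l{\left(m \right)} = 2 m$
$h{\left(E \right)} = - 3 E$ ($h{\left(E \right)} = 2 E - 5 E = - 3 E$)
$\left(\left(h{\left(-3 \right)} \left(-111\right) + 78\right) + 29807\right) \left(-27294 - 43942\right) = \left(\left(\left(-3\right) \left(-3\right) \left(-111\right) + 78\right) + 29807\right) \left(-27294 - 43942\right) = \left(\left(9 \left(-111\right) + 78\right) + 29807\right) \left(-71236\right) = \left(\left(-999 + 78\right) + 29807\right) \left(-71236\right) = \left(-921 + 29807\right) \left(-71236\right) = 28886 \left(-71236\right) = -2057723096$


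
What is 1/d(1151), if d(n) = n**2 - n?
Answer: 1/1323650 ≈ 7.5549e-7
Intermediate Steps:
1/d(1151) = 1/(1151*(-1 + 1151)) = 1/(1151*1150) = 1/1323650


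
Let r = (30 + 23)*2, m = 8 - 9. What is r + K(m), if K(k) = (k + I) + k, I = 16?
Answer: 120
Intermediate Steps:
m = -1
K(k) = 16 + 2*k (K(k) = (k + 16) + k = (16 + k) + k = 16 + 2*k)
r = 106 (r = 53*2 = 106)
r + K(m) = 106 + (16 + 2*(-1)) = 106 + (16 - 2) = 106 + 14 = 120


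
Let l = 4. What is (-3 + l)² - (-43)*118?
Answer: 5075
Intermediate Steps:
(-3 + l)² - (-43)*118 = (-3 + 4)² - (-43)*118 = 1² - 43*(-118) = 1 + 5074 = 5075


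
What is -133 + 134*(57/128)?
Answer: -4693/64 ≈ -73.328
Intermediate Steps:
-133 + 134*(57/128) = -133 + 3819/64 = -4693/64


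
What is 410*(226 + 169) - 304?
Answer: 161646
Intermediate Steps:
410*(226 + 169) - 304 = 410*395 - 304 = 161950 - 304 = 161646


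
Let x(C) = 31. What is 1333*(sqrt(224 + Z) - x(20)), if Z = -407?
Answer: -41323 + 1333*I*sqrt(183) ≈ -41323.0 + 18033.0*I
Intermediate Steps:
1333*(sqrt(224 + Z) - x(20)) = 1333*(sqrt(224 - 407) - 1*31) = 1333*(sqrt(-183) - 31) = 1333*(I*sqrt(183) - 31) = 1333*(-31 + I*sqrt(183)) = -41323 + 1333*I*sqrt(183)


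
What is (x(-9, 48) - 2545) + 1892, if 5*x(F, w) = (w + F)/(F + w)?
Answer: -3264/5 ≈ -652.80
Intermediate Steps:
x(F, w) = 1/5 (x(F, w) = ((w + F)/(F + w))/5 = ((F + w)/(F + w))/5 = (1/5)*1 = 1/5)
(x(-9, 48) - 2545) + 1892 = (1/5 - 2545) + 1892 = -12724/5 + 1892 = -3264/5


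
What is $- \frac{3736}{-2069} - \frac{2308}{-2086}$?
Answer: $\frac{6284274}{2157967} \approx 2.9121$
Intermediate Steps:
$- \frac{3736}{-2069} - \frac{2308}{-2086} = \left(-3736\right) \left(- \frac{1}{2069}\right) - - \frac{1154}{1043} = \frac{3736}{2069} + \frac{1154}{1043} = \frac{6284274}{2157967}$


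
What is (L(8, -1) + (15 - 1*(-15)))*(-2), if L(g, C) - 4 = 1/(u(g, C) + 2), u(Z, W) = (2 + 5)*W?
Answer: -338/5 ≈ -67.600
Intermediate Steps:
u(Z, W) = 7*W
L(g, C) = 4 + 1/(2 + 7*C) (L(g, C) = 4 + 1/(7*C + 2) = 4 + 1/(2 + 7*C))
(L(8, -1) + (15 - 1*(-15)))*(-2) = ((9 + 28*(-1))/(2 + 7*(-1)) + (15 - 1*(-15)))*(-2) = ((9 - 28)/(2 - 7) + (15 + 15))*(-2) = (-19/(-5) + 30)*(-2) = (-⅕*(-19) + 30)*(-2) = (19/5 + 30)*(-2) = (169/5)*(-2) = -338/5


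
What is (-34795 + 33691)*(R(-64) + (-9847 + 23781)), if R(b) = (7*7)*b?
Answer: -11920992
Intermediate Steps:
R(b) = 49*b
(-34795 + 33691)*(R(-64) + (-9847 + 23781)) = (-34795 + 33691)*(49*(-64) + (-9847 + 23781)) = -1104*(-3136 + 13934) = -1104*10798 = -11920992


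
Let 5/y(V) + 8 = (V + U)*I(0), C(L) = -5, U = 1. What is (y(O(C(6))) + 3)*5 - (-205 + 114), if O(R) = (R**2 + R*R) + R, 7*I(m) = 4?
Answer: 13743/128 ≈ 107.37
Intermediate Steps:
I(m) = 4/7 (I(m) = (1/7)*4 = 4/7)
O(R) = R + 2*R**2 (O(R) = (R**2 + R**2) + R = 2*R**2 + R = R + 2*R**2)
y(V) = 5/(-52/7 + 4*V/7) (y(V) = 5/(-8 + (V + 1)*(4/7)) = 5/(-8 + (1 + V)*(4/7)) = 5/(-8 + (4/7 + 4*V/7)) = 5/(-52/7 + 4*V/7))
(y(O(C(6))) + 3)*5 - (-205 + 114) = (35/(4*(-13 - 5*(1 + 2*(-5)))) + 3)*5 - (-205 + 114) = (35/(4*(-13 - 5*(1 - 10))) + 3)*5 - 1*(-91) = (35/(4*(-13 - 5*(-9))) + 3)*5 + 91 = (35/(4*(-13 + 45)) + 3)*5 + 91 = ((35/4)/32 + 3)*5 + 91 = ((35/4)*(1/32) + 3)*5 + 91 = (35/128 + 3)*5 + 91 = (419/128)*5 + 91 = 2095/128 + 91 = 13743/128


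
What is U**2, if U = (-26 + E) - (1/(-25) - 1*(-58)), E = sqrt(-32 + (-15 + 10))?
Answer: 4382676/625 - 4198*I*sqrt(37)/25 ≈ 7012.3 - 1021.4*I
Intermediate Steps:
E = I*sqrt(37) (E = sqrt(-32 - 5) = sqrt(-37) = I*sqrt(37) ≈ 6.0828*I)
U = -2099/25 + I*sqrt(37) (U = (-26 + I*sqrt(37)) - (1/(-25) - 1*(-58)) = (-26 + I*sqrt(37)) - (-1/25 + 58) = (-26 + I*sqrt(37)) - 1*1449/25 = (-26 + I*sqrt(37)) - 1449/25 = -2099/25 + I*sqrt(37) ≈ -83.96 + 6.0828*I)
U**2 = (-2099/25 + I*sqrt(37))**2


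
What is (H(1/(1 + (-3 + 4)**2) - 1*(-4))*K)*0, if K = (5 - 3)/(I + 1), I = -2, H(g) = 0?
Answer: 0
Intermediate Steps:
K = -2 (K = (5 - 3)/(-2 + 1) = 2/(-1) = 2*(-1) = -2)
(H(1/(1 + (-3 + 4)**2) - 1*(-4))*K)*0 = (0*(-2))*0 = 0*0 = 0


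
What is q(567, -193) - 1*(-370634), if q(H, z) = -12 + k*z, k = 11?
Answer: 368499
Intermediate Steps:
q(H, z) = -12 + 11*z
q(567, -193) - 1*(-370634) = (-12 + 11*(-193)) - 1*(-370634) = (-12 - 2123) + 370634 = -2135 + 370634 = 368499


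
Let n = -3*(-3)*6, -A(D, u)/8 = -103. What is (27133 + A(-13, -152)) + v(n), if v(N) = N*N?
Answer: 30873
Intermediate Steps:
A(D, u) = 824 (A(D, u) = -8*(-103) = 824)
n = 54 (n = 9*6 = 54)
v(N) = N²
(27133 + A(-13, -152)) + v(n) = (27133 + 824) + 54² = 27957 + 2916 = 30873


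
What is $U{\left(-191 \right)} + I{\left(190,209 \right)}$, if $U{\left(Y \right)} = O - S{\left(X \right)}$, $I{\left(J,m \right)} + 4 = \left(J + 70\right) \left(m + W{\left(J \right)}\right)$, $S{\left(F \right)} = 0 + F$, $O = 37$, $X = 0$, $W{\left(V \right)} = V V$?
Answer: $9440373$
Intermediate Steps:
$W{\left(V \right)} = V^{2}$
$S{\left(F \right)} = F$
$I{\left(J,m \right)} = -4 + \left(70 + J\right) \left(m + J^{2}\right)$ ($I{\left(J,m \right)} = -4 + \left(J + 70\right) \left(m + J^{2}\right) = -4 + \left(70 + J\right) \left(m + J^{2}\right)$)
$U{\left(Y \right)} = 37$ ($U{\left(Y \right)} = 37 - 0 = 37 + 0 = 37$)
$U{\left(-191 \right)} + I{\left(190,209 \right)} = 37 + \left(-4 + 190^{3} + 70 \cdot 209 + 70 \cdot 190^{2} + 190 \cdot 209\right) = 37 + \left(-4 + 6859000 + 14630 + 70 \cdot 36100 + 39710\right) = 37 + \left(-4 + 6859000 + 14630 + 2527000 + 39710\right) = 37 + 9440336 = 9440373$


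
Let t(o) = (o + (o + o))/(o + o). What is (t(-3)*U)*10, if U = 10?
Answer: 150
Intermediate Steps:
t(o) = 3/2 (t(o) = (o + 2*o)/((2*o)) = (3*o)*(1/(2*o)) = 3/2)
(t(-3)*U)*10 = ((3/2)*10)*10 = 15*10 = 150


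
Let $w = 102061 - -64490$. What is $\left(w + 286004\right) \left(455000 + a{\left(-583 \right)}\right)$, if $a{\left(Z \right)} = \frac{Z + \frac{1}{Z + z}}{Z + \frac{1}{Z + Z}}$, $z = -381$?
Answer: $\frac{67468103261277394345}{327653478} \approx 2.0591 \cdot 10^{11}$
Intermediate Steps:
$w = 166551$ ($w = 102061 + 64490 = 166551$)
$a{\left(Z \right)} = \frac{Z + \frac{1}{-381 + Z}}{Z + \frac{1}{2 Z}}$ ($a{\left(Z \right)} = \frac{Z + \frac{1}{Z - 381}}{Z + \frac{1}{Z + Z}} = \frac{Z + \frac{1}{-381 + Z}}{Z + \frac{1}{2 Z}}$)
$\left(w + 286004\right) \left(455000 + a{\left(-583 \right)}\right) = \left(166551 + 286004\right) \left(455000 + 2 \left(-583\right) \frac{1}{-381 - 583 - 762 \left(-583\right)^{2} + 2 \left(-583\right)^{3}} \left(1 + \left(-583\right)^{2} - -222123\right)\right) = 452555 \left(455000 + 2 \left(-583\right) \frac{1}{-381 - 583 - 258995418 + 2 \left(-198155287\right)} \left(1 + 339889 + 222123\right)\right) = 452555 \left(455000 + 2 \left(-583\right) \frac{1}{-381 - 583 - 258995418 - 396310574} \cdot 562013\right) = 452555 \left(455000 + 2 \left(-583\right) \frac{1}{-655306956} \cdot 562013\right) = 452555 \left(455000 + 2 \left(-583\right) \left(- \frac{1}{655306956}\right) 562013\right) = 452555 \left(455000 + \frac{327653579}{327653478}\right) = 452555 \cdot \frac{149082660143579}{327653478} = \frac{67468103261277394345}{327653478}$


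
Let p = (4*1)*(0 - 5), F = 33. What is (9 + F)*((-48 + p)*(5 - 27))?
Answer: 62832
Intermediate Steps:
p = -20 (p = 4*(-5) = -20)
(9 + F)*((-48 + p)*(5 - 27)) = (9 + 33)*((-48 - 20)*(5 - 27)) = 42*(-68*(-22)) = 42*1496 = 62832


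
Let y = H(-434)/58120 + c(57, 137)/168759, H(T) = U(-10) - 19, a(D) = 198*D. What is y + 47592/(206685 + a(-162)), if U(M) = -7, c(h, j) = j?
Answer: 8655916819691/31715051004180 ≈ 0.27293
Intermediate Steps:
H(T) = -26 (H(T) = -7 - 19 = -26)
y = 1787353/4904136540 (y = -26/58120 + 137/168759 = -26*1/58120 + 137*(1/168759) = -13/29060 + 137/168759 = 1787353/4904136540 ≈ 0.00036446)
y + 47592/(206685 + a(-162)) = 1787353/4904136540 + 47592/(206685 + 198*(-162)) = 1787353/4904136540 + 47592/(206685 - 32076) = 1787353/4904136540 + 47592/174609 = 1787353/4904136540 + 47592*(1/174609) = 1787353/4904136540 + 5288/19401 = 8655916819691/31715051004180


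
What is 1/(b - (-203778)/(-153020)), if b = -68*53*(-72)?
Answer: 76510/19853324991 ≈ 3.8538e-6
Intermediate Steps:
b = 259488 (b = -3604*(-72) = 259488)
1/(b - (-203778)/(-153020)) = 1/(259488 - (-203778)/(-153020)) = 1/(259488 - (-203778)*(-1)/153020) = 1/(259488 - 1*101889/76510) = 1/(259488 - 101889/76510) = 1/(19853324991/76510) = 76510/19853324991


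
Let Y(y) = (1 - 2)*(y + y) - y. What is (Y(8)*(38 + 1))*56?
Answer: -52416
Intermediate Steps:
Y(y) = -3*y (Y(y) = -2*y - y = -3*y)
(Y(8)*(38 + 1))*56 = ((-3*8)*(38 + 1))*56 = -24*39*56 = -936*56 = -52416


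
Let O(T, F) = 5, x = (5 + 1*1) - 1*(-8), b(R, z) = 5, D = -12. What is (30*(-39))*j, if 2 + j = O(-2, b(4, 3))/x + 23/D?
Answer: 58305/14 ≈ 4164.6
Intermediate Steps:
x = 14 (x = (5 + 1) + 8 = 6 + 8 = 14)
j = -299/84 (j = -2 + (5/14 + 23/(-12)) = -2 + (5*(1/14) + 23*(-1/12)) = -2 + (5/14 - 23/12) = -2 - 131/84 = -299/84 ≈ -3.5595)
(30*(-39))*j = (30*(-39))*(-299/84) = -1170*(-299/84) = 58305/14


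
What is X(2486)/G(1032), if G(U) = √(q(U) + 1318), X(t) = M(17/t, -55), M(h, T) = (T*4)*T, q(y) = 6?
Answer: 6050*√331/331 ≈ 332.54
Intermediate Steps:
M(h, T) = 4*T² (M(h, T) = (4*T)*T = 4*T²)
X(t) = 12100 (X(t) = 4*(-55)² = 4*3025 = 12100)
G(U) = 2*√331 (G(U) = √(6 + 1318) = √1324 = 2*√331)
X(2486)/G(1032) = 12100/((2*√331)) = 12100*(√331/662) = 6050*√331/331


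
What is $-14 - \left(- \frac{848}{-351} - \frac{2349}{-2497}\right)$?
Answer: $- \frac{15212213}{876447} \approx -17.357$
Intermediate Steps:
$-14 - \left(- \frac{848}{-351} - \frac{2349}{-2497}\right) = -14 - \left(\left(-848\right) \left(- \frac{1}{351}\right) - - \frac{2349}{2497}\right) = -14 - \left(\frac{848}{351} + \frac{2349}{2497}\right) = -14 - \frac{2941955}{876447} = - \frac{15212213}{876447}$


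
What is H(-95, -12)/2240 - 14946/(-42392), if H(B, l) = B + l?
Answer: 516841/1695680 ≈ 0.30480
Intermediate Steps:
H(-95, -12)/2240 - 14946/(-42392) = (-95 - 12)/2240 - 14946/(-42392) = -107*1/2240 - 14946*(-1/42392) = -107/2240 + 7473/21196 = 516841/1695680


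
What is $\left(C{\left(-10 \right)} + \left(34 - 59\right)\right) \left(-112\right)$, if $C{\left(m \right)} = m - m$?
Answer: $2800$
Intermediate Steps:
$C{\left(m \right)} = 0$
$\left(C{\left(-10 \right)} + \left(34 - 59\right)\right) \left(-112\right) = \left(0 + \left(34 - 59\right)\right) \left(-112\right) = \left(0 - 25\right) \left(-112\right) = \left(-25\right) \left(-112\right) = 2800$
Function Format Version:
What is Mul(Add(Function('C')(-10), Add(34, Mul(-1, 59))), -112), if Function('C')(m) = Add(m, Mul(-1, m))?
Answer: 2800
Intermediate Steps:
Function('C')(m) = 0
Mul(Add(Function('C')(-10), Add(34, Mul(-1, 59))), -112) = Mul(Add(0, Add(34, Mul(-1, 59))), -112) = Mul(Add(0, Add(34, -59)), -112) = Mul(Add(0, -25), -112) = Mul(-25, -112) = 2800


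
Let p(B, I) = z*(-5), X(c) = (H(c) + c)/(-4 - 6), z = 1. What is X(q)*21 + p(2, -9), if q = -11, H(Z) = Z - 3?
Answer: 95/2 ≈ 47.500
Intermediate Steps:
H(Z) = -3 + Z
X(c) = 3/10 - c/5 (X(c) = ((-3 + c) + c)/(-4 - 6) = (-3 + 2*c)/(-10) = (-3 + 2*c)*(-1/10) = 3/10 - c/5)
p(B, I) = -5 (p(B, I) = 1*(-5) = -5)
X(q)*21 + p(2, -9) = (3/10 - 1/5*(-11))*21 - 5 = (3/10 + 11/5)*21 - 5 = (5/2)*21 - 5 = 105/2 - 5 = 95/2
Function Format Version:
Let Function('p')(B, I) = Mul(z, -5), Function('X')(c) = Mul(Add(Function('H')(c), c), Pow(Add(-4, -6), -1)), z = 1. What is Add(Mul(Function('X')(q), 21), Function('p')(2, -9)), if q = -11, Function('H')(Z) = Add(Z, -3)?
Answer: Rational(95, 2) ≈ 47.500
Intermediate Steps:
Function('H')(Z) = Add(-3, Z)
Function('X')(c) = Add(Rational(3, 10), Mul(Rational(-1, 5), c)) (Function('X')(c) = Mul(Add(Add(-3, c), c), Pow(Add(-4, -6), -1)) = Mul(Add(-3, Mul(2, c)), Pow(-10, -1)) = Mul(Add(-3, Mul(2, c)), Rational(-1, 10)) = Add(Rational(3, 10), Mul(Rational(-1, 5), c)))
Function('p')(B, I) = -5 (Function('p')(B, I) = Mul(1, -5) = -5)
Add(Mul(Function('X')(q), 21), Function('p')(2, -9)) = Add(Mul(Add(Rational(3, 10), Mul(Rational(-1, 5), -11)), 21), -5) = Add(Mul(Add(Rational(3, 10), Rational(11, 5)), 21), -5) = Add(Mul(Rational(5, 2), 21), -5) = Add(Rational(105, 2), -5) = Rational(95, 2)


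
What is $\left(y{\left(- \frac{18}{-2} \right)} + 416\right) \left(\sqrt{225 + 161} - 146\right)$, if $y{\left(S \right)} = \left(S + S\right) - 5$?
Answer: $-62634 + 429 \sqrt{386} \approx -54206.0$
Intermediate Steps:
$y{\left(S \right)} = -5 + 2 S$ ($y{\left(S \right)} = 2 S - 5 = -5 + 2 S$)
$\left(y{\left(- \frac{18}{-2} \right)} + 416\right) \left(\sqrt{225 + 161} - 146\right) = \left(\left(-5 + 2 \left(- \frac{18}{-2}\right)\right) + 416\right) \left(\sqrt{225 + 161} - 146\right) = \left(\left(-5 + 2 \left(\left(-18\right) \left(- \frac{1}{2}\right)\right)\right) + 416\right) \left(\sqrt{386} - 146\right) = \left(\left(-5 + 2 \cdot 9\right) + 416\right) \left(-146 + \sqrt{386}\right) = \left(\left(-5 + 18\right) + 416\right) \left(-146 + \sqrt{386}\right) = \left(13 + 416\right) \left(-146 + \sqrt{386}\right) = 429 \left(-146 + \sqrt{386}\right) = -62634 + 429 \sqrt{386}$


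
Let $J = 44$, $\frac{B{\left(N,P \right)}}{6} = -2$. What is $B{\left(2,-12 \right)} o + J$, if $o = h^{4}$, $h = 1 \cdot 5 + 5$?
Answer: $-119956$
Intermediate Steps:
$B{\left(N,P \right)} = -12$ ($B{\left(N,P \right)} = 6 \left(-2\right) = -12$)
$h = 10$ ($h = 5 + 5 = 10$)
$o = 10000$ ($o = 10^{4} = 10000$)
$B{\left(2,-12 \right)} o + J = \left(-12\right) 10000 + 44 = -120000 + 44 = -119956$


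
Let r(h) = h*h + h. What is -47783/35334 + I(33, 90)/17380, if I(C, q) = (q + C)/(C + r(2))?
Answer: -415178551/307052460 ≈ -1.3521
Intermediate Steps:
r(h) = h + h² (r(h) = h² + h = h + h²)
I(C, q) = (C + q)/(6 + C) (I(C, q) = (q + C)/(C + 2*(1 + 2)) = (C + q)/(C + 2*3) = (C + q)/(C + 6) = (C + q)/(6 + C))
-47783/35334 + I(33, 90)/17380 = -47783/35334 + ((33 + 90)/(6 + 33))/17380 = -47783*1/35334 + (123/39)*(1/17380) = -47783/35334 + ((1/39)*123)*(1/17380) = -47783/35334 + (41/13)*(1/17380) = -47783/35334 + 41/225940 = -415178551/307052460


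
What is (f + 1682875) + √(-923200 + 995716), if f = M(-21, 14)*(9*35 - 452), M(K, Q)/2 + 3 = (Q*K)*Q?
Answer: 2811481 + 2*√18129 ≈ 2.8118e+6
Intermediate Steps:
M(K, Q) = -6 + 2*K*Q² (M(K, Q) = -6 + 2*((Q*K)*Q) = -6 + 2*((K*Q)*Q) = -6 + 2*(K*Q²) = -6 + 2*K*Q²)
f = 1128606 (f = (-6 + 2*(-21)*14²)*(9*35 - 452) = (-6 + 2*(-21)*196)*(315 - 452) = (-6 - 8232)*(-137) = -8238*(-137) = 1128606)
(f + 1682875) + √(-923200 + 995716) = (1128606 + 1682875) + √(-923200 + 995716) = 2811481 + √72516 = 2811481 + 2*√18129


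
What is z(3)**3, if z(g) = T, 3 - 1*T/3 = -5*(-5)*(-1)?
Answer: 592704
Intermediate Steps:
T = 84 (T = 9 - 3*(-5*(-5))*(-1) = 9 - 75*(-1) = 9 - 3*(-25) = 9 + 75 = 84)
z(g) = 84
z(3)**3 = 84**3 = 592704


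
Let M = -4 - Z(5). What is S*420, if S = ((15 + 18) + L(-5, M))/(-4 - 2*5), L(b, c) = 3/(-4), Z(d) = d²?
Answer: -1935/2 ≈ -967.50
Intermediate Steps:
M = -29 (M = -4 - 1*5² = -4 - 1*25 = -4 - 25 = -29)
L(b, c) = -¾ (L(b, c) = 3*(-¼) = -¾)
S = -129/56 (S = ((15 + 18) - ¾)/(-4 - 2*5) = (33 - ¾)/(-4 - 10) = (129/4)/(-14) = (129/4)*(-1/14) = -129/56 ≈ -2.3036)
S*420 = -129/56*420 = -1935/2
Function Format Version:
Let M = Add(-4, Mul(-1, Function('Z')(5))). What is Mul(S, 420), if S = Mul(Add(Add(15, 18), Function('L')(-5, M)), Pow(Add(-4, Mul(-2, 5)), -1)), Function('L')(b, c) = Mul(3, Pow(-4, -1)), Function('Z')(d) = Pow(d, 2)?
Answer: Rational(-1935, 2) ≈ -967.50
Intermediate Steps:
M = -29 (M = Add(-4, Mul(-1, Pow(5, 2))) = Add(-4, Mul(-1, 25)) = Add(-4, -25) = -29)
Function('L')(b, c) = Rational(-3, 4) (Function('L')(b, c) = Mul(3, Rational(-1, 4)) = Rational(-3, 4))
S = Rational(-129, 56) (S = Mul(Add(Add(15, 18), Rational(-3, 4)), Pow(Add(-4, Mul(-2, 5)), -1)) = Mul(Add(33, Rational(-3, 4)), Pow(Add(-4, -10), -1)) = Mul(Rational(129, 4), Pow(-14, -1)) = Mul(Rational(129, 4), Rational(-1, 14)) = Rational(-129, 56) ≈ -2.3036)
Mul(S, 420) = Mul(Rational(-129, 56), 420) = Rational(-1935, 2)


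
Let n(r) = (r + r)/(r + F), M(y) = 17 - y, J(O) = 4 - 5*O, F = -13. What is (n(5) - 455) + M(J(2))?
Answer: -1733/4 ≈ -433.25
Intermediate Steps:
n(r) = 2*r/(-13 + r) (n(r) = (r + r)/(r - 13) = (2*r)/(-13 + r) = 2*r/(-13 + r))
(n(5) - 455) + M(J(2)) = (2*5/(-13 + 5) - 455) + (17 - (4 - 5*2)) = (2*5/(-8) - 455) + (17 - (4 - 10)) = (2*5*(-⅛) - 455) + (17 - 1*(-6)) = (-5/4 - 455) + (17 + 6) = -1825/4 + 23 = -1733/4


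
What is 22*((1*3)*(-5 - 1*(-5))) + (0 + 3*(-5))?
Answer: -15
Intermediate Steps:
22*((1*3)*(-5 - 1*(-5))) + (0 + 3*(-5)) = 22*(3*(-5 + 5)) + (0 - 15) = 22*(3*0) - 15 = 22*0 - 15 = 0 - 15 = -15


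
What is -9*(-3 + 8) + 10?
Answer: -35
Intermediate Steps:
-9*(-3 + 8) + 10 = -9*5 + 10 = -45 + 10 = -35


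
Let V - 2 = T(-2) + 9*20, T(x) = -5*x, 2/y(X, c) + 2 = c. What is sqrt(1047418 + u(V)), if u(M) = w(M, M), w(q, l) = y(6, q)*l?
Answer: sqrt(9452965690)/95 ≈ 1023.4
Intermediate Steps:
y(X, c) = 2/(-2 + c)
V = 192 (V = 2 + (-5*(-2) + 9*20) = 2 + (10 + 180) = 2 + 190 = 192)
w(q, l) = 2*l/(-2 + q) (w(q, l) = (2/(-2 + q))*l = 2*l/(-2 + q))
u(M) = 2*M/(-2 + M)
sqrt(1047418 + u(V)) = sqrt(1047418 + 2*192/(-2 + 192)) = sqrt(1047418 + 2*192/190) = sqrt(1047418 + 2*192*(1/190)) = sqrt(1047418 + 192/95) = sqrt(99504902/95) = sqrt(9452965690)/95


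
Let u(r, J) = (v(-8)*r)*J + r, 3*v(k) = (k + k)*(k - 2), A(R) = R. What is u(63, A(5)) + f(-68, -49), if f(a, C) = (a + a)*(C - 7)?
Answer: 24479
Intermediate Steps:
v(k) = 2*k*(-2 + k)/3 (v(k) = ((k + k)*(k - 2))/3 = ((2*k)*(-2 + k))/3 = (2*k*(-2 + k))/3 = 2*k*(-2 + k)/3)
f(a, C) = 2*a*(-7 + C) (f(a, C) = (2*a)*(-7 + C) = 2*a*(-7 + C))
u(r, J) = r + 160*J*r/3 (u(r, J) = (((⅔)*(-8)*(-2 - 8))*r)*J + r = (((⅔)*(-8)*(-10))*r)*J + r = (160*r/3)*J + r = 160*J*r/3 + r = r + 160*J*r/3)
u(63, A(5)) + f(-68, -49) = (⅓)*63*(3 + 160*5) + 2*(-68)*(-7 - 49) = (⅓)*63*(3 + 800) + 2*(-68)*(-56) = (⅓)*63*803 + 7616 = 16863 + 7616 = 24479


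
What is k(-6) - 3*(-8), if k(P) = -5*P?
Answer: 54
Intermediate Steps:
k(-6) - 3*(-8) = -5*(-6) - 3*(-8) = 30 + 24 = 54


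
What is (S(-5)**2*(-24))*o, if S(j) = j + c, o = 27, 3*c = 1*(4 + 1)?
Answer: -7200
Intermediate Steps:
c = 5/3 (c = (1*(4 + 1))/3 = (1*5)/3 = (1/3)*5 = 5/3 ≈ 1.6667)
S(j) = 5/3 + j (S(j) = j + 5/3 = 5/3 + j)
(S(-5)**2*(-24))*o = ((5/3 - 5)**2*(-24))*27 = ((-10/3)**2*(-24))*27 = ((100/9)*(-24))*27 = -800/3*27 = -7200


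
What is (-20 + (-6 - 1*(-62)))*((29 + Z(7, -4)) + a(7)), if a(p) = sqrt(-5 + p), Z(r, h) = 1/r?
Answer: 7344/7 + 36*sqrt(2) ≈ 1100.1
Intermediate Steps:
(-20 + (-6 - 1*(-62)))*((29 + Z(7, -4)) + a(7)) = (-20 + (-6 - 1*(-62)))*((29 + 1/7) + sqrt(-5 + 7)) = (-20 + (-6 + 62))*((29 + 1/7) + sqrt(2)) = (-20 + 56)*(204/7 + sqrt(2)) = 36*(204/7 + sqrt(2)) = 7344/7 + 36*sqrt(2)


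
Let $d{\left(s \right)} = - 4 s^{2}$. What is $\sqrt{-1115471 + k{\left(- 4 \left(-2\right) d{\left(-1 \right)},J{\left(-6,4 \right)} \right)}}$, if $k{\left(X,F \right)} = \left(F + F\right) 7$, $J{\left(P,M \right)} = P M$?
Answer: $i \sqrt{1115807} \approx 1056.3 i$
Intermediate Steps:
$J{\left(P,M \right)} = M P$
$k{\left(X,F \right)} = 14 F$ ($k{\left(X,F \right)} = 2 F 7 = 14 F$)
$\sqrt{-1115471 + k{\left(- 4 \left(-2\right) d{\left(-1 \right)},J{\left(-6,4 \right)} \right)}} = \sqrt{-1115471 + 14 \cdot 4 \left(-6\right)} = \sqrt{-1115471 + 14 \left(-24\right)} = \sqrt{-1115471 - 336} = \sqrt{-1115807} = i \sqrt{1115807}$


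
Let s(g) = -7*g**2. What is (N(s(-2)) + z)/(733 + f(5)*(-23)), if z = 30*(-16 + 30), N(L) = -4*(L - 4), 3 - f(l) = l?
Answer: 548/779 ≈ 0.70347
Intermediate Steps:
f(l) = 3 - l
N(L) = 16 - 4*L (N(L) = -4*(-4 + L) = 16 - 4*L)
z = 420 (z = 30*14 = 420)
(N(s(-2)) + z)/(733 + f(5)*(-23)) = ((16 - (-28)*(-2)**2) + 420)/(733 + (3 - 1*5)*(-23)) = ((16 - (-28)*4) + 420)/(733 + (3 - 5)*(-23)) = ((16 - 4*(-28)) + 420)/(733 - 2*(-23)) = ((16 + 112) + 420)/(733 + 46) = (128 + 420)/779 = 548*(1/779) = 548/779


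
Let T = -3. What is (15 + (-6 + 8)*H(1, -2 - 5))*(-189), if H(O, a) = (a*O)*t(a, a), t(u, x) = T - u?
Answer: 7749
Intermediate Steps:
t(u, x) = -3 - u
H(O, a) = O*a*(-3 - a) (H(O, a) = (a*O)*(-3 - a) = (O*a)*(-3 - a) = O*a*(-3 - a))
(15 + (-6 + 8)*H(1, -2 - 5))*(-189) = (15 + (-6 + 8)*(-1*1*(-2 - 5)*(3 + (-2 - 5))))*(-189) = (15 + 2*(-1*1*(-7)*(3 - 7)))*(-189) = (15 + 2*(-1*1*(-7)*(-4)))*(-189) = (15 + 2*(-28))*(-189) = (15 - 56)*(-189) = -41*(-189) = 7749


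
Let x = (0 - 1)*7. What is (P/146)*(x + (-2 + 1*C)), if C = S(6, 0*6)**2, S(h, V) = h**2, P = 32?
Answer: 20592/73 ≈ 282.08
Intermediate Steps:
C = 1296 (C = (6**2)**2 = 36**2 = 1296)
x = -7 (x = -1*7 = -7)
(P/146)*(x + (-2 + 1*C)) = (32/146)*(-7 + (-2 + 1*1296)) = (32*(1/146))*(-7 + (-2 + 1296)) = 16*(-7 + 1294)/73 = (16/73)*1287 = 20592/73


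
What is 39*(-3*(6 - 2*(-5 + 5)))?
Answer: -702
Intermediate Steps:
39*(-3*(6 - 2*(-5 + 5))) = 39*(-3*(6 - 2*0)) = 39*(-3*(6 + 0)) = 39*(-3*6) = 39*(-18) = -702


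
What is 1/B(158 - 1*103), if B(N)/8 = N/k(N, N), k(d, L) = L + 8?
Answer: 63/440 ≈ 0.14318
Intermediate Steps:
k(d, L) = 8 + L
B(N) = 8*N/(8 + N) (B(N) = 8*(N/(8 + N)) = 8*N/(8 + N))
1/B(158 - 1*103) = 1/(8*(158 - 1*103)/(8 + (158 - 1*103))) = 1/(8*(158 - 103)/(8 + (158 - 103))) = 1/(8*55/(8 + 55)) = 1/(8*55/63) = 1/(8*55*(1/63)) = 1/(440/63) = 63/440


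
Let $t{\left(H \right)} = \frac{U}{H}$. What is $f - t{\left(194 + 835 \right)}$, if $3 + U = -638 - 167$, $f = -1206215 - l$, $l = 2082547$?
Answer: $- \frac{3384135290}{1029} \approx -3.2888 \cdot 10^{6}$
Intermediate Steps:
$f = -3288762$ ($f = -1206215 - 2082547 = -3288762$)
$U = -808$ ($U = -3 - 805 = -808$)
$t{\left(H \right)} = - \frac{808}{H}$
$f - t{\left(194 + 835 \right)} = -3288762 - - \frac{808}{194 + 835} = -3288762 - - \frac{808}{1029} = -3288762 + \frac{808}{1029} = - \frac{3384135290}{1029}$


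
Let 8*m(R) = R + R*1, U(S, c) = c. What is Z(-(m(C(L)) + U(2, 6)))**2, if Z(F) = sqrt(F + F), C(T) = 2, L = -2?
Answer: -13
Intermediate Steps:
m(R) = R/4 (m(R) = (R + R*1)/8 = (R + R)/8 = (2*R)/8 = R/4)
Z(F) = sqrt(2)*sqrt(F) (Z(F) = sqrt(2*F) = sqrt(2)*sqrt(F))
Z(-(m(C(L)) + U(2, 6)))**2 = (sqrt(2)*sqrt(-((1/4)*2 + 6)))**2 = (sqrt(2)*sqrt(-(1/2 + 6)))**2 = (sqrt(2)*sqrt(-1*13/2))**2 = (sqrt(2)*sqrt(-13/2))**2 = (sqrt(2)*(I*sqrt(26)/2))**2 = (I*sqrt(13))**2 = -13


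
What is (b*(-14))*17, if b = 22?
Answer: -5236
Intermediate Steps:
(b*(-14))*17 = (22*(-14))*17 = -308*17 = -5236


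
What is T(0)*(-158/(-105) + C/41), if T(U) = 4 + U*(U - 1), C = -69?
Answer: -3068/4305 ≈ -0.71266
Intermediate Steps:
T(U) = 4 + U*(-1 + U)
T(0)*(-158/(-105) + C/41) = (4 + 0**2 - 1*0)*(-158/(-105) - 69/41) = (4 + 0 + 0)*(-158*(-1/105) - 69*1/41) = 4*(158/105 - 69/41) = 4*(-767/4305) = -3068/4305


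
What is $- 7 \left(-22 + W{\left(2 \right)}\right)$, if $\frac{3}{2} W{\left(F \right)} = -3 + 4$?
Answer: $\frac{448}{3} \approx 149.33$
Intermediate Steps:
$W{\left(F \right)} = \frac{2}{3}$ ($W{\left(F \right)} = \frac{2 \left(-3 + 4\right)}{3} = \frac{2}{3} \cdot 1 = \frac{2}{3}$)
$- 7 \left(-22 + W{\left(2 \right)}\right) = - 7 \left(-22 + \frac{2}{3}\right) = \left(-7\right) \left(- \frac{64}{3}\right) = \frac{448}{3}$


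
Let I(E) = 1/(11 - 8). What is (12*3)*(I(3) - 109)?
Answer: -3912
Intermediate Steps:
I(E) = ⅓ (I(E) = 1/3 = ⅓)
(12*3)*(I(3) - 109) = (12*3)*(⅓ - 109) = 36*(-326/3) = -3912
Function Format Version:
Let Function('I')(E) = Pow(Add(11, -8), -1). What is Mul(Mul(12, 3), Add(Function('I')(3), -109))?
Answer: -3912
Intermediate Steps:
Function('I')(E) = Rational(1, 3) (Function('I')(E) = Pow(3, -1) = Rational(1, 3))
Mul(Mul(12, 3), Add(Function('I')(3), -109)) = Mul(Mul(12, 3), Add(Rational(1, 3), -109)) = Mul(36, Rational(-326, 3)) = -3912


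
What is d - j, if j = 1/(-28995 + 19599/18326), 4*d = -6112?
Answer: -811891735762/531342771 ≈ -1528.0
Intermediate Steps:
d = -1528 (d = (¼)*(-6112) = -1528)
j = -18326/531342771 (j = 1/(-28995 + 19599*(1/18326)) = 1/(-28995 + 19599/18326) = 1/(-531342771/18326) = -18326/531342771 ≈ -3.4490e-5)
d - j = -1528 - 1*(-18326/531342771) = -1528 + 18326/531342771 = -811891735762/531342771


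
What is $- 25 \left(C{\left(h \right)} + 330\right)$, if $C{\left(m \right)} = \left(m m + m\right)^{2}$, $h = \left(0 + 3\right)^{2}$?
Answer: $-210750$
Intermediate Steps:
$h = 9$ ($h = 3^{2} = 9$)
$C{\left(m \right)} = \left(m + m^{2}\right)^{2}$ ($C{\left(m \right)} = \left(m^{2} + m\right)^{2} = \left(m + m^{2}\right)^{2}$)
$- 25 \left(C{\left(h \right)} + 330\right) = - 25 \left(9^{2} \left(1 + 9\right)^{2} + 330\right) = - 25 \left(81 \cdot 10^{2} + 330\right) = - 25 \left(81 \cdot 100 + 330\right) = - 25 \left(8100 + 330\right) = \left(-25\right) 8430 = -210750$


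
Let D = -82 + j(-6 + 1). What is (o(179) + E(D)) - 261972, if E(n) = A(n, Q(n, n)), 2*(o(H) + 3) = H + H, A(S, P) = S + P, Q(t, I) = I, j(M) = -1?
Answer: -261962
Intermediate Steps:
A(S, P) = P + S
D = -83 (D = -82 - 1 = -83)
o(H) = -3 + H (o(H) = -3 + (H + H)/2 = -3 + (2*H)/2 = -3 + H)
E(n) = 2*n (E(n) = n + n = 2*n)
(o(179) + E(D)) - 261972 = ((-3 + 179) + 2*(-83)) - 261972 = (176 - 166) - 261972 = 10 - 261972 = -261962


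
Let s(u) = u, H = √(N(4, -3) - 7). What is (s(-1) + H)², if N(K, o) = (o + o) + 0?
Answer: (1 - I*√13)² ≈ -12.0 - 7.2111*I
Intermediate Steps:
N(K, o) = 2*o (N(K, o) = 2*o + 0 = 2*o)
H = I*√13 (H = √(2*(-3) - 7) = √(-6 - 7) = √(-13) = I*√13 ≈ 3.6056*I)
(s(-1) + H)² = (-1 + I*√13)²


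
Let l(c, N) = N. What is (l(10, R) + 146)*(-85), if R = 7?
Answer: -13005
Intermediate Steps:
(l(10, R) + 146)*(-85) = (7 + 146)*(-85) = 153*(-85) = -13005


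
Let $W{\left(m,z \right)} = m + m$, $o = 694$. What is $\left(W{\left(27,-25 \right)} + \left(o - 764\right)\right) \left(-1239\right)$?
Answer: $19824$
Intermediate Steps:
$W{\left(m,z \right)} = 2 m$
$\left(W{\left(27,-25 \right)} + \left(o - 764\right)\right) \left(-1239\right) = \left(2 \cdot 27 + \left(694 - 764\right)\right) \left(-1239\right) = \left(54 - 70\right) \left(-1239\right) = \left(-16\right) \left(-1239\right) = 19824$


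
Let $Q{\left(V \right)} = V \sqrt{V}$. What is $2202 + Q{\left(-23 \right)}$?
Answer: $2202 - 23 i \sqrt{23} \approx 2202.0 - 110.3 i$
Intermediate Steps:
$Q{\left(V \right)} = V^{\frac{3}{2}}$
$2202 + Q{\left(-23 \right)} = 2202 + \left(-23\right)^{\frac{3}{2}} = 2202 - 23 i \sqrt{23}$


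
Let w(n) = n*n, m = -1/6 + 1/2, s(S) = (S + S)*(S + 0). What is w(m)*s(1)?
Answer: 2/9 ≈ 0.22222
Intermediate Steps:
s(S) = 2*S**2 (s(S) = (2*S)*S = 2*S**2)
m = 1/3 (m = -1*1/6 + 1*(1/2) = -1/6 + 1/2 = 1/3 ≈ 0.33333)
w(n) = n**2
w(m)*s(1) = (1/3)**2*(2*1**2) = (2*1)/9 = (1/9)*2 = 2/9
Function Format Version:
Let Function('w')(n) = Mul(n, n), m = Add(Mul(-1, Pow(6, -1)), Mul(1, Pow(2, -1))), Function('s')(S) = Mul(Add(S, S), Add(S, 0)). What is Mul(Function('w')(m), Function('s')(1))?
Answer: Rational(2, 9) ≈ 0.22222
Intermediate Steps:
Function('s')(S) = Mul(2, Pow(S, 2)) (Function('s')(S) = Mul(Mul(2, S), S) = Mul(2, Pow(S, 2)))
m = Rational(1, 3) (m = Add(Mul(-1, Rational(1, 6)), Mul(1, Rational(1, 2))) = Add(Rational(-1, 6), Rational(1, 2)) = Rational(1, 3) ≈ 0.33333)
Function('w')(n) = Pow(n, 2)
Mul(Function('w')(m), Function('s')(1)) = Mul(Pow(Rational(1, 3), 2), Mul(2, Pow(1, 2))) = Mul(Rational(1, 9), Mul(2, 1)) = Mul(Rational(1, 9), 2) = Rational(2, 9)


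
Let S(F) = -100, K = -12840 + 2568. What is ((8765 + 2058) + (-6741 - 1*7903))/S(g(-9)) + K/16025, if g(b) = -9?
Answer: 2408173/64100 ≈ 37.569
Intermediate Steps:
K = -10272
((8765 + 2058) + (-6741 - 1*7903))/S(g(-9)) + K/16025 = ((8765 + 2058) + (-6741 - 1*7903))/(-100) - 10272/16025 = (10823 + (-6741 - 7903))*(-1/100) - 10272*1/16025 = (10823 - 14644)*(-1/100) - 10272/16025 = -3821*(-1/100) - 10272/16025 = 3821/100 - 10272/16025 = 2408173/64100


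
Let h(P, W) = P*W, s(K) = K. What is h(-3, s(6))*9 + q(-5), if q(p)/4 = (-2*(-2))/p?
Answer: -826/5 ≈ -165.20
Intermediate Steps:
q(p) = 16/p (q(p) = 4*((-2*(-2))/p) = 4*(4/p) = 16/p)
h(-3, s(6))*9 + q(-5) = -3*6*9 + 16/(-5) = -18*9 + 16*(-⅕) = -162 - 16/5 = -826/5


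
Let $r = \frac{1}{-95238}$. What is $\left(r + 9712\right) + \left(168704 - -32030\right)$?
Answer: $\frac{20042456147}{95238} \approx 2.1045 \cdot 10^{5}$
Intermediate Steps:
$r = - \frac{1}{95238} \approx -1.05 \cdot 10^{-5}$
$\left(r + 9712\right) + \left(168704 - -32030\right) = \left(- \frac{1}{95238} + 9712\right) + \left(168704 - -32030\right) = \frac{924951455}{95238} + \left(168704 + 32030\right) = \frac{924951455}{95238} + 200734 = \frac{20042456147}{95238}$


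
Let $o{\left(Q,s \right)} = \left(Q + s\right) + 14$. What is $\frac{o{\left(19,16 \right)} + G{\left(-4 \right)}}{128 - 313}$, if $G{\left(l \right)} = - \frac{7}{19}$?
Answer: $- \frac{924}{3515} \approx -0.26287$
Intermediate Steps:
$G{\left(l \right)} = - \frac{7}{19}$ ($G{\left(l \right)} = \left(-7\right) \frac{1}{19} = - \frac{7}{19}$)
$o{\left(Q,s \right)} = 14 + Q + s$
$\frac{o{\left(19,16 \right)} + G{\left(-4 \right)}}{128 - 313} = \frac{\left(14 + 19 + 16\right) - \frac{7}{19}}{128 - 313} = \frac{49 - \frac{7}{19}}{-185} = \frac{924}{19} \left(- \frac{1}{185}\right) = - \frac{924}{3515}$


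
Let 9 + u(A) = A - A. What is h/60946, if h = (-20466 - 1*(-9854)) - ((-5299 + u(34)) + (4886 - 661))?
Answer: -9529/60946 ≈ -0.15635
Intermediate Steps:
u(A) = -9 (u(A) = -9 + (A - A) = -9 + 0 = -9)
h = -9529 (h = (-20466 - 1*(-9854)) - ((-5299 - 9) + (4886 - 661)) = (-20466 + 9854) - (-5308 + 4225) = -10612 - 1*(-1083) = -10612 + 1083 = -9529)
h/60946 = -9529/60946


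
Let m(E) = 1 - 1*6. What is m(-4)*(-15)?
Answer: 75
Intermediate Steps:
m(E) = -5 (m(E) = 1 - 6 = -5)
m(-4)*(-15) = -5*(-15) = 75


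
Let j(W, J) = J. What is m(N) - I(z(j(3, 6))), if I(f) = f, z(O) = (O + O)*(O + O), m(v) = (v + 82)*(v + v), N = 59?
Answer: 16494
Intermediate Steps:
m(v) = 2*v*(82 + v) (m(v) = (82 + v)*(2*v) = 2*v*(82 + v))
z(O) = 4*O² (z(O) = (2*O)*(2*O) = 4*O²)
m(N) - I(z(j(3, 6))) = 2*59*(82 + 59) - 4*6² = 2*59*141 - 4*36 = 16638 - 1*144 = 16638 - 144 = 16494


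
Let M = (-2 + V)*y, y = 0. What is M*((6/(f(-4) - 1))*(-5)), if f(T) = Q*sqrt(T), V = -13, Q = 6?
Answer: 0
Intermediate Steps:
f(T) = 6*sqrt(T)
M = 0 (M = (-2 - 13)*0 = -15*0 = 0)
M*((6/(f(-4) - 1))*(-5)) = 0*((6/(6*sqrt(-4) - 1))*(-5)) = 0*((6/(6*(2*I) - 1))*(-5)) = 0*((6/(12*I - 1))*(-5)) = 0*((6/(-1 + 12*I))*(-5)) = 0*((((-1 - 12*I)/145)*6)*(-5)) = 0*((6*(-1 - 12*I)/145)*(-5)) = 0*(-6*(-1 - 12*I)/29) = 0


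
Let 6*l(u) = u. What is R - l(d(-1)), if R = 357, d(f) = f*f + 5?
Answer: 356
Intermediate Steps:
d(f) = 5 + f**2 (d(f) = f**2 + 5 = 5 + f**2)
l(u) = u/6
R - l(d(-1)) = 357 - (5 + (-1)**2)/6 = 357 - (5 + 1)/6 = 357 - 6/6 = 357 - 1*1 = 357 - 1 = 356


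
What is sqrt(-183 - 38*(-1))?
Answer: I*sqrt(145) ≈ 12.042*I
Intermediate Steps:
sqrt(-183 - 38*(-1)) = sqrt(-183 + 38) = sqrt(-145) = I*sqrt(145)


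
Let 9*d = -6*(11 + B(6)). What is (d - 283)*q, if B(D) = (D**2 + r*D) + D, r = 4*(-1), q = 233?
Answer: -211331/3 ≈ -70444.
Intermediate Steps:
r = -4
B(D) = D**2 - 3*D (B(D) = (D**2 - 4*D) + D = D**2 - 3*D)
d = -58/3 (d = (-6*(11 + 6*(-3 + 6)))/9 = (-6*(11 + 6*3))/9 = (-6*(11 + 18))/9 = (-6*29)/9 = (1/9)*(-174) = -58/3 ≈ -19.333)
(d - 283)*q = (-58/3 - 283)*233 = -907/3*233 = -211331/3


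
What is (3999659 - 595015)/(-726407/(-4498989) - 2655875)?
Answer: -348123997839/271562538272 ≈ -1.2819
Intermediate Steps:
(3999659 - 595015)/(-726407/(-4498989) - 2655875) = 3404644/(-726407*(-1/4498989) - 2655875) = 3404644/(66037/408999 - 2655875) = 3404644/(-1086250153088/408999) = 3404644*(-408999/1086250153088) = -348123997839/271562538272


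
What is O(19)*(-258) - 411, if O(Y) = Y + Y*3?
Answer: -20019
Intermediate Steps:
O(Y) = 4*Y (O(Y) = Y + 3*Y = 4*Y)
O(19)*(-258) - 411 = (4*19)*(-258) - 411 = 76*(-258) - 411 = -19608 - 411 = -20019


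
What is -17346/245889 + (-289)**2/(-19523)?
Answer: -994073387/228594807 ≈ -4.3486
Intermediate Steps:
-17346/245889 + (-289)**2/(-19523) = -17346*1/245889 + 83521*(-1/19523) = -826/11709 - 83521/19523 = -994073387/228594807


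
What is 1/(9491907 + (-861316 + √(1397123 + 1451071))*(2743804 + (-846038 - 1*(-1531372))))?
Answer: -328173548189/969277178258907325574985 - 1143046*√316466/969277178258907325574985 ≈ -3.3924e-13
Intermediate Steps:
1/(9491907 + (-861316 + √(1397123 + 1451071))*(2743804 + (-846038 - 1*(-1531372)))) = 1/(9491907 + (-861316 + √2848194)*(2743804 + (-846038 + 1531372))) = 1/(9491907 + (-861316 + 3*√316466)*(2743804 + 685334)) = 1/(9491907 + (-861316 + 3*√316466)*3429138) = 1/(9491907 + (-2953571425608 + 10287414*√316466)) = 1/(-2953561933701 + 10287414*√316466)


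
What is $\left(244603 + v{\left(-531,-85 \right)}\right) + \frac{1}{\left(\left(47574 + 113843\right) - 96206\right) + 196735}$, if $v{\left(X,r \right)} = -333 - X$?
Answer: $\frac{64124642747}{261946} \approx 2.448 \cdot 10^{5}$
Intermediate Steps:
$\left(244603 + v{\left(-531,-85 \right)}\right) + \frac{1}{\left(\left(47574 + 113843\right) - 96206\right) + 196735} = \left(244603 - -198\right) + \frac{1}{\left(\left(47574 + 113843\right) - 96206\right) + 196735} = \left(244603 + \left(-333 + 531\right)\right) + \frac{1}{\left(161417 - 96206\right) + 196735} = \left(244603 + 198\right) + \frac{1}{65211 + 196735} = 244801 + \frac{1}{261946} = \frac{64124642747}{261946}$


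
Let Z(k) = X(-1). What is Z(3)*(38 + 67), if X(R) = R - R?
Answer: 0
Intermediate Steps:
X(R) = 0
Z(k) = 0
Z(3)*(38 + 67) = 0*(38 + 67) = 0*105 = 0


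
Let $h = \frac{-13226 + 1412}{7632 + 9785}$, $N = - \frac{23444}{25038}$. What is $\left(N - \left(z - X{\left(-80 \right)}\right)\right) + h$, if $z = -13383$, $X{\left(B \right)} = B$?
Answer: $\frac{2900279594629}{218043423} \approx 13301.0$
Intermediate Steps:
$N = - \frac{11722}{12519}$ ($N = \left(-23444\right) \frac{1}{25038} = - \frac{11722}{12519} \approx -0.93634$)
$h = - \frac{11814}{17417} \approx -0.6783$
$\left(N - \left(z - X{\left(-80 \right)}\right)\right) + h = \left(- \frac{11722}{12519} - -13303\right) - \frac{11814}{17417} = \left(- \frac{11722}{12519} + \left(-80 + 13383\right)\right) - \frac{11814}{17417} = \left(- \frac{11722}{12519} + 13303\right) - \frac{11814}{17417} = \frac{166528535}{12519} - \frac{11814}{17417} = \frac{2900279594629}{218043423}$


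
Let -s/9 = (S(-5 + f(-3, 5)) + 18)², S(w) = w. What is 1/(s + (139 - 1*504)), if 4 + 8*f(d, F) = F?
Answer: -64/122585 ≈ -0.00052209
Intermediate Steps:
f(d, F) = -½ + F/8
s = -99225/64 (s = -9*((-5 + (-½ + (⅛)*5)) + 18)² = -9*((-5 + (-½ + 5/8)) + 18)² = -9*((-5 + ⅛) + 18)² = -9*(-39/8 + 18)² = -9*(105/8)² = -9*11025/64 = -99225/64 ≈ -1550.4)
1/(s + (139 - 1*504)) = 1/(-99225/64 + (139 - 1*504)) = 1/(-99225/64 + (139 - 504)) = 1/(-99225/64 - 365) = 1/(-122585/64) = -64/122585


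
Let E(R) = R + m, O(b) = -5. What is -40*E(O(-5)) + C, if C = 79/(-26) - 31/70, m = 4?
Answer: 16616/455 ≈ 36.519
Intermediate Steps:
C = -1584/455 (C = 79*(-1/26) - 31*1/70 = -79/26 - 31/70 = -1584/455 ≈ -3.4813)
E(R) = 4 + R (E(R) = R + 4 = 4 + R)
-40*E(O(-5)) + C = -40*(4 - 5) - 1584/455 = -40*(-1) - 1584/455 = 40 - 1584/455 = 16616/455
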